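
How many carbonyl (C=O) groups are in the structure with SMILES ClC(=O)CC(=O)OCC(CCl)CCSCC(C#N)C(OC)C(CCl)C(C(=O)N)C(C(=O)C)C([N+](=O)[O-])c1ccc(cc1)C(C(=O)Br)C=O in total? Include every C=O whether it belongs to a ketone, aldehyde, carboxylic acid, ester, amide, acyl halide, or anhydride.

ClCO: acyl halide, 1 C=O (running total 1).
CH2COOCH2: ester, 1 C=O (running total 2).
CH(CONH2): amide, 1 C=O (running total 3).
CH(COCH3): ketone, 1 C=O (running total 4).
CH(COBr): acyl halide, 1 C=O (running total 5).
CHO: aldehyde, 1 C=O (running total 6).

6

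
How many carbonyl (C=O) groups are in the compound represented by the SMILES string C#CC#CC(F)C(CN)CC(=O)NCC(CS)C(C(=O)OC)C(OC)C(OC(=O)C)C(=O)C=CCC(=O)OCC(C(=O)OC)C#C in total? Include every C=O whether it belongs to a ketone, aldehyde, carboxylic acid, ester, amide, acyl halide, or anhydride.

CH2CONHCH2: amide, 1 C=O (running total 1).
CH(COOCH3): ester, 1 C=O (running total 2).
CH(OCOCH3): ester, 1 C=O (running total 3).
CO: ketone, 1 C=O (running total 4).
CH2COOCH2: ester, 1 C=O (running total 5).
CH(COOCH3): ester, 1 C=O (running total 6).

6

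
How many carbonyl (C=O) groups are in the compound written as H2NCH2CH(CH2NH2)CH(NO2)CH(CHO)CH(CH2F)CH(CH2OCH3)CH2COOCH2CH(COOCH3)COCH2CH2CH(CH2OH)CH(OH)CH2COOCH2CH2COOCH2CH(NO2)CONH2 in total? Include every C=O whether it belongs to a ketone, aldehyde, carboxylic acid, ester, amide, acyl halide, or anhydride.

CH(CHO): aldehyde, 1 C=O (running total 1).
CH2COOCH2: ester, 1 C=O (running total 2).
CH(COOCH3): ester, 1 C=O (running total 3).
CO: ketone, 1 C=O (running total 4).
CH2COOCH2: ester, 1 C=O (running total 5).
CH2COOCH2: ester, 1 C=O (running total 6).
CONH2: amide, 1 C=O (running total 7).

7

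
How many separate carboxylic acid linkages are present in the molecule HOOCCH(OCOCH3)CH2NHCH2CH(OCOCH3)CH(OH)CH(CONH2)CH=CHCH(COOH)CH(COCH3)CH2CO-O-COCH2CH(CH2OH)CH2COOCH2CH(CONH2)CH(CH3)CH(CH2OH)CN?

Working along the chain:
  HOOC: –COOH: carbonyl C bonded to –OH and C → carboxylic acid (the –OH is not a separate alcohol).
  CH(OCOCH3): pendant –OC(=O)CH3: an acyloxy group → ester.
  CH2NHCH2: C–N–C with sp³ carbons and no adjacent C=O → amine (secondary).
  CH(OCOCH3): pendant –OC(=O)CH3: an acyloxy group → ester.
  CH(OH): –OH on an sp³ carbon → alcohol (secondary).
  CH(CONH2): pendant –CONH2: carbonyl C bonded to C and N → amide.
  CH=CH: C=C double bond → alkene.
  CH(COOH): pendant –COOH: carbonyl C bonded to C and –OH → carboxylic acid.
  CH(COCH3): pendant –COCH3: carbonyl C bonded to two carbons → ketone.
  CH2CO-O-COCH2: two acyl groups sharing one oxygen, –C(=O)–O–C(=O)– → anhydride.
  CH(CH2OH): pendant –CH2OH on an sp³ backbone C → alcohol.
  CH2COOCH2: –C(=O)–O–C with C on the carbonyl side → ester.
  CH(CONH2): pendant –CONH2: carbonyl C bonded to C and N → amide.
  CH(CH2OH): pendant –CH2OH on an sp³ backbone C → alcohol.
  CN: –C≡N: carbon triple-bonded to nitrogen → nitrile.
Carboxylic acid appears at: HOOC, CH(COOH) → 2.

2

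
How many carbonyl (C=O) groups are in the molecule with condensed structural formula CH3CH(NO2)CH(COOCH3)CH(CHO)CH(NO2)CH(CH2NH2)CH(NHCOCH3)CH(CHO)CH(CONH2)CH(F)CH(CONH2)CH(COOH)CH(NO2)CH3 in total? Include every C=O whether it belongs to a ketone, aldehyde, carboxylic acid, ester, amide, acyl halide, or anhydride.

CH(COOCH3): ester, 1 C=O (running total 1).
CH(CHO): aldehyde, 1 C=O (running total 2).
CH(NHCOCH3): amide, 1 C=O (running total 3).
CH(CHO): aldehyde, 1 C=O (running total 4).
CH(CONH2): amide, 1 C=O (running total 5).
CH(CONH2): amide, 1 C=O (running total 6).
CH(COOH): carboxylic acid, 1 C=O (running total 7).

7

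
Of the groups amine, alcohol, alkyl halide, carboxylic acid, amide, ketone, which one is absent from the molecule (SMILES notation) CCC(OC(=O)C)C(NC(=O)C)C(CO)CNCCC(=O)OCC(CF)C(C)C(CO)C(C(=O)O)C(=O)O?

amine: present (CH2NHCH2 — C–N–C with sp³ carbons and no adjacent C=O → amine (secondary)).
carboxylic acid: present (CH(COOH) — pendant –COOH: carbonyl C bonded to C and –OH → carboxylic acid).
alkyl halide: present (CH(CH2F) — pendant –CH2X: halogen on sp³ carbon → alkyl halide).
alcohol: present (CH(CH2OH) — pendant –CH2OH on an sp³ backbone C → alcohol).
amide: present (CH(NHCOCH3) — pendant –NHC(=O)CH3: N bonded to a carbonyl → amide (not amine)).
ketone: absent. In each of CH(OCOCH3) and CH2COOCH2, the C=O is bonded to an –O–C group, which defines an ester, not a ketone. In CH(NHCOCH3), the C=O is bonded to nitrogen, which defines an amide, not a ketone. In each of CH(COOH) and COOH, the C=O bears an –OH, making it a carboxylic acid rather than a ketone.

ketone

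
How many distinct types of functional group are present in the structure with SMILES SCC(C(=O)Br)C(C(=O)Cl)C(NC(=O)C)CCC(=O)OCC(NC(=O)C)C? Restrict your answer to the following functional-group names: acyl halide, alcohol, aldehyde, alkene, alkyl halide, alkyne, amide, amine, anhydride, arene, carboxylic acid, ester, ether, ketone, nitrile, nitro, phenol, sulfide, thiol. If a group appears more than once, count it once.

4

Taking each segment in turn:
  HSCH2: –SH on an sp³ carbon → thiol.
  CH(COBr): pendant –C(=O)X: carbonyl C bonded to C and halogen → acyl halide.
  CH(COCl): pendant –C(=O)X: carbonyl C bonded to C and halogen → acyl halide.
  CH(NHCOCH3): pendant –NHC(=O)CH3: N bonded to a carbonyl → amide (not amine).
  CH2COOCH2: –C(=O)–O–C with C on the carbonyl side → ester.
  CH(NHCOCH3): pendant –NHC(=O)CH3: N bonded to a carbonyl → amide (not amine).
Distinct types present: acyl halide, amide, ester, thiol.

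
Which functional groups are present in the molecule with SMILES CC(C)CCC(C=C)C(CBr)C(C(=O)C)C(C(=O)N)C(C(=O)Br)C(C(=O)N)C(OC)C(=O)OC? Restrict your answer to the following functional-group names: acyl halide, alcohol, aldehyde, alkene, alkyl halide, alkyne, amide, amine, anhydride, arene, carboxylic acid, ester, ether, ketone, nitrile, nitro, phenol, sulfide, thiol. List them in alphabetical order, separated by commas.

acyl halide, alkene, alkyl halide, amide, ester, ether, ketone

Working along the chain:
  CH(CH=CH2): pendant –CH=CH2: C=C double bond → alkene.
  CH(CH2Br): pendant –CH2X: halogen on sp³ carbon → alkyl halide.
  CH(COCH3): pendant –COCH3: carbonyl C bonded to two carbons → ketone.
  CH(CONH2): pendant –CONH2: carbonyl C bonded to C and N → amide.
  CH(COBr): pendant –C(=O)X: carbonyl C bonded to C and halogen → acyl halide.
  CH(CONH2): pendant –CONH2: carbonyl C bonded to C and N → amide.
  CH(OCH3): pendant –OCH3: C–O–C with sp³ C, no adjacent C=O → ether.
  COOCH3: –C(=O)OCH3: carbonyl C bonded to C and to –OCH3 → ester (not ketone + ether).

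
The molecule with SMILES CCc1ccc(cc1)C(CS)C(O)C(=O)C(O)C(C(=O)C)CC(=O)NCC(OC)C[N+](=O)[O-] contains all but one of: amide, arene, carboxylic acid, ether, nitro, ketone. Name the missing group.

amide: present (CH2CONHCH2 — –C(=O)–N– linkage → amide (the N is not an amine)).
arene: present (C6H4 — para-disubstituted benzene ring → arene).
ether: present (CH(OCH3) — pendant –OCH3: C–O–C with sp³ C, no adjacent C=O → ether).
nitro: present (CH2NO2 — –NO2 on carbon → nitro group).
ketone: present (CO — –C(=O)– with carbon on both sides → ketone).
carboxylic acid: absent. In CH2CONHCH2, the carbonyl is bonded to nitrogen, not to –OH; that is an amide.

carboxylic acid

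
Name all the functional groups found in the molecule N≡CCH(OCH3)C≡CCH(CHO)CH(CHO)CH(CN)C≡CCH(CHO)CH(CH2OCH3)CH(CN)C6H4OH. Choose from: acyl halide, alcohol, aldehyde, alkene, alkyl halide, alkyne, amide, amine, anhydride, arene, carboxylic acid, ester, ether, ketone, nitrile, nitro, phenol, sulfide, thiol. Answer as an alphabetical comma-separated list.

Taking each segment in turn:
  N≡C: N≡C–: carbon triple-bonded to nitrogen → nitrile.
  CH(OCH3): pendant –OCH3: C–O–C with sp³ C, no adjacent C=O → ether.
  C≡C: C≡C triple bond → alkyne.
  CH(CHO): pendant –CHO: carbonyl C bonded to C and H → aldehyde.
  CH(CHO): pendant –CHO: carbonyl C bonded to C and H → aldehyde.
  CH(CN): pendant –C≡N: nitrile.
  C≡C: C≡C triple bond → alkyne.
  CH(CHO): pendant –CHO: carbonyl C bonded to C and H → aldehyde.
  CH(CH2OCH3): pendant –CH2OCH3: C–O–C linkage → ether.
  CH(CN): pendant –C≡N: nitrile.
  C6H4OH: –OH attached directly to an aromatic ring → phenol (not alcohol); the ring itself is an arene.

aldehyde, alkyne, arene, ether, nitrile, phenol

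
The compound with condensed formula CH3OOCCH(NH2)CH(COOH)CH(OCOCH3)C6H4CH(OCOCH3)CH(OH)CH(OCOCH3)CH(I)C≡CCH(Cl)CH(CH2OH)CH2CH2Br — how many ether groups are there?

Taking each segment in turn:
  CH3OOC: CH3O–C(=O)–: carbonyl C bonded to C and to –OCH3 → ester (not ketone + ether).
  CH(NH2): –NH2 on an sp³ carbon with no adjacent C=O → amine.
  CH(COOH): pendant –COOH: carbonyl C bonded to C and –OH → carboxylic acid.
  CH(OCOCH3): pendant –OC(=O)CH3: an acyloxy group → ester.
  C6H4: para-disubstituted benzene ring → arene.
  CH(OCOCH3): pendant –OC(=O)CH3: an acyloxy group → ester.
  CH(OH): –OH on an sp³ carbon → alcohol (secondary).
  CH(OCOCH3): pendant –OC(=O)CH3: an acyloxy group → ester.
  CH(I): halogen on an sp³ carbon → alkyl halide.
  C≡C: C≡C triple bond → alkyne.
  CH(Cl): halogen on an sp³ carbon → alkyl halide.
  CH(CH2OH): pendant –CH2OH on an sp³ backbone C → alcohol.
  CH2Br: halogen on an sp³ carbon → alkyl halide.
No segment is a ether: CH3OOC is ester, not ether; CH(OCOCH3) is ester, not ether; CH(OCOCH3) is ester, not ether. → 0.

0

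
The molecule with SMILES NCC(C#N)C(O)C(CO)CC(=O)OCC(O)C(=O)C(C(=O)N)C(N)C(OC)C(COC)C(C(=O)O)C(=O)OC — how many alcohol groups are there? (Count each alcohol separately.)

3

Reading the structure from left to right:
  H2NCH2: –NH2 on an sp³ carbon with no adjacent C=O → amine.
  CH(CN): pendant –C≡N: nitrile.
  CH(OH): –OH on an sp³ carbon → alcohol (secondary).
  CH(CH2OH): pendant –CH2OH on an sp³ backbone C → alcohol.
  CH2COOCH2: –C(=O)–O–C with C on the carbonyl side → ester.
  CH(OH): –OH on an sp³ carbon → alcohol (secondary).
  CO: –C(=O)– with carbon on both sides → ketone.
  CH(CONH2): pendant –CONH2: carbonyl C bonded to C and N → amide.
  CH(NH2): –NH2 on an sp³ carbon with no adjacent C=O → amine.
  CH(OCH3): pendant –OCH3: C–O–C with sp³ C, no adjacent C=O → ether.
  CH(CH2OCH3): pendant –CH2OCH3: C–O–C linkage → ether.
  CH(COOH): pendant –COOH: carbonyl C bonded to C and –OH → carboxylic acid.
  COOCH3: –C(=O)OCH3: carbonyl C bonded to C and to –OCH3 → ester (not ketone + ether).
Alcohol appears at: CH(OH), CH(CH2OH), CH(OH) → 3.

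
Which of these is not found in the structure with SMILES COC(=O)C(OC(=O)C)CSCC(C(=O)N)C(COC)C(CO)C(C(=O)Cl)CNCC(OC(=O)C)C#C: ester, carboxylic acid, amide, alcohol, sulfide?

carboxylic acid

sulfide: present (CH2SCH2 — C–S–C linkage → sulfide (thioether)).
amide: present (CH(CONH2) — pendant –CONH2: carbonyl C bonded to C and N → amide).
alcohol: present (CH(CH2OH) — pendant –CH2OH on an sp³ backbone C → alcohol).
ester: present (CH3OOC — CH3O–C(=O)–: carbonyl C bonded to C and to –OCH3 → ester (not ketone + ether)).
carboxylic acid: absent. In each of CH3OOC and CH(OCOCH3), the acyl oxygen is bonded to carbon (–O–C), not to H, so this is an ester. In CH(CONH2), the carbonyl is bonded to nitrogen, not to –OH; that is an amide.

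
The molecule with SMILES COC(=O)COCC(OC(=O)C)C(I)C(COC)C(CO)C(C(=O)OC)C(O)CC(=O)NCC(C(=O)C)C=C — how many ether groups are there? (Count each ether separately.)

2

CH3O–C(=O)–: carbonyl C bonded to C and to –OCH3 → ester (not ketone + ether).
C–O–C with sp³ carbons on both sides and no adjacent C=O → ether.
pendant –OC(=O)CH3: an acyloxy group → ester.
halogen on an sp³ carbon → alkyl halide.
pendant –CH2OCH3: C–O–C linkage → ether.
pendant –CH2OH on an sp³ backbone C → alcohol.
pendant –COOCH3: carbonyl C bonded to C and –OCH3 → ester.
–OH on an sp³ carbon → alcohol (secondary).
–C(=O)–N– linkage → amide (the N is not an amine).
pendant –COCH3: carbonyl C bonded to two carbons → ketone.
C=C double bond → alkene.
Ether appears at: CH2OCH2, CH(CH2OCH3) → 2.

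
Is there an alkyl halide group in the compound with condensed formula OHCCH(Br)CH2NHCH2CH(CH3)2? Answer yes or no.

Taking each segment in turn:
  OHC: terminal –CHO: carbonyl C bonded to H and C → aldehyde.
  CH(Br): halogen on an sp³ carbon → alkyl halide.
  CH2NHCH2: C–N–C with sp³ carbons and no adjacent C=O → amine (secondary).
The CH(Br) segment supplies the alkyl halide: halogen on an sp³ carbon → alkyl halide.

yes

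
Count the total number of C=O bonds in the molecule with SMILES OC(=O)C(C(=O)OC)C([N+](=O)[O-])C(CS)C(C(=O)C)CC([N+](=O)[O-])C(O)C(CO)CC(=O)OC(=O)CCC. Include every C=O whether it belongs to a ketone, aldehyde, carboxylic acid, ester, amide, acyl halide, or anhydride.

HOOC: carboxylic acid, 1 C=O (running total 1).
CH(COOCH3): ester, 1 C=O (running total 2).
CH(COCH3): ketone, 1 C=O (running total 3).
CH2CO-O-COCH2: anhydride, 2 C=O (running total 5).

5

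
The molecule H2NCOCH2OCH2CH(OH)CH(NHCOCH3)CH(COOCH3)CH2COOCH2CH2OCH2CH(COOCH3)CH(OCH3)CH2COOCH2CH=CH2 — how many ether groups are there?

3

Taking each segment in turn:
  H2NCO: –C(=O)NH2: carbonyl C bonded to C and to N → amide (the N is not a separate amine).
  CH2OCH2: C–O–C with sp³ carbons on both sides and no adjacent C=O → ether.
  CH(OH): –OH on an sp³ carbon → alcohol (secondary).
  CH(NHCOCH3): pendant –NHC(=O)CH3: N bonded to a carbonyl → amide (not amine).
  CH(COOCH3): pendant –COOCH3: carbonyl C bonded to C and –OCH3 → ester.
  CH2COOCH2: –C(=O)–O–C with C on the carbonyl side → ester.
  CH2OCH2: C–O–C with sp³ carbons on both sides and no adjacent C=O → ether.
  CH(COOCH3): pendant –COOCH3: carbonyl C bonded to C and –OCH3 → ester.
  CH(OCH3): pendant –OCH3: C–O–C with sp³ C, no adjacent C=O → ether.
  CH2COOCH2: –C(=O)–O–C with C on the carbonyl side → ester.
  CH=CH2: C=C double bond → alkene.
Ether appears at: CH2OCH2, CH2OCH2, CH(OCH3) → 3.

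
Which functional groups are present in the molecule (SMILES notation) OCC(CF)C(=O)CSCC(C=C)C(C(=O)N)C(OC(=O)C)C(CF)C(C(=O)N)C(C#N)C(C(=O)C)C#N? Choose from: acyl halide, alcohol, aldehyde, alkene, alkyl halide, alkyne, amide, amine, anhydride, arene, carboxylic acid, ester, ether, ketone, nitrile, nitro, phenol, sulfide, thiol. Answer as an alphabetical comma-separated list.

alcohol, alkene, alkyl halide, amide, ester, ketone, nitrile, sulfide

HO– on an sp³ carbon → alcohol.
pendant –CH2X: halogen on sp³ carbon → alkyl halide.
–C(=O)– with carbon on both sides → ketone.
C–S–C linkage → sulfide (thioether).
pendant –CH=CH2: C=C double bond → alkene.
pendant –CONH2: carbonyl C bonded to C and N → amide.
pendant –OC(=O)CH3: an acyloxy group → ester.
pendant –CH2X: halogen on sp³ carbon → alkyl halide.
pendant –CONH2: carbonyl C bonded to C and N → amide.
pendant –C≡N: nitrile.
pendant –COCH3: carbonyl C bonded to two carbons → ketone.
–C≡N: carbon triple-bonded to nitrogen → nitrile.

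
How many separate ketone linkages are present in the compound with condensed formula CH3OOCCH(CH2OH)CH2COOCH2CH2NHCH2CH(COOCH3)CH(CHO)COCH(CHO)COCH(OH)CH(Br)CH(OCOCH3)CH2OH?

Taking each segment in turn:
  CH3OOC: CH3O–C(=O)–: carbonyl C bonded to C and to –OCH3 → ester (not ketone + ether).
  CH(CH2OH): pendant –CH2OH on an sp³ backbone C → alcohol.
  CH2COOCH2: –C(=O)–O–C with C on the carbonyl side → ester.
  CH2NHCH2: C–N–C with sp³ carbons and no adjacent C=O → amine (secondary).
  CH(COOCH3): pendant –COOCH3: carbonyl C bonded to C and –OCH3 → ester.
  CH(CHO): pendant –CHO: carbonyl C bonded to C and H → aldehyde.
  CO: –C(=O)– with carbon on both sides → ketone.
  CH(CHO): pendant –CHO: carbonyl C bonded to C and H → aldehyde.
  CO: –C(=O)– with carbon on both sides → ketone.
  CH(OH): –OH on an sp³ carbon → alcohol (secondary).
  CH(Br): halogen on an sp³ carbon → alkyl halide.
  CH(OCOCH3): pendant –OC(=O)CH3: an acyloxy group → ester.
  CH2OH: –OH on an sp³ carbon → alcohol.
Ketone appears at: CO, CO → 2.

2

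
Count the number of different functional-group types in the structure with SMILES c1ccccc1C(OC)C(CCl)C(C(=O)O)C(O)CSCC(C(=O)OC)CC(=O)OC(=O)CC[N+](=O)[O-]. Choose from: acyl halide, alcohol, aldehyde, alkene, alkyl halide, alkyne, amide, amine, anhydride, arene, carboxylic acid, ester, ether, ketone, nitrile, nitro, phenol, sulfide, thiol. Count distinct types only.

C6H5– phenyl ring → arene.
pendant –OCH3: C–O–C with sp³ C, no adjacent C=O → ether.
pendant –CH2X: halogen on sp³ carbon → alkyl halide.
pendant –COOH: carbonyl C bonded to C and –OH → carboxylic acid.
–OH on an sp³ carbon → alcohol (secondary).
C–S–C linkage → sulfide (thioether).
pendant –COOCH3: carbonyl C bonded to C and –OCH3 → ester.
two acyl groups sharing one oxygen, –C(=O)–O–C(=O)– → anhydride.
–NO2 on carbon → nitro group.
Distinct types present: alcohol, alkyl halide, anhydride, arene, carboxylic acid, ester, ether, nitro, sulfide.

9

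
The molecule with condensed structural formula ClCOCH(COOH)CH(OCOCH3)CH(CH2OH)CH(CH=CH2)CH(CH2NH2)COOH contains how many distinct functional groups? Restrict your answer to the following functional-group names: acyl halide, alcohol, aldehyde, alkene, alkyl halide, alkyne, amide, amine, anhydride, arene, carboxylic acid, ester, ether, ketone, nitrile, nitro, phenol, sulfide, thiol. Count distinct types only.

6

–C(=O)Cl: carbonyl C bonded to C and to a halogen → acyl halide (not alkyl halide).
pendant –COOH: carbonyl C bonded to C and –OH → carboxylic acid.
pendant –OC(=O)CH3: an acyloxy group → ester.
pendant –CH2OH on an sp³ backbone C → alcohol.
pendant –CH=CH2: C=C double bond → alkene.
pendant –CH2NH2: N on sp³ C, no adjacent C=O → amine.
–COOH: carbonyl C bonded to –OH and C → carboxylic acid (the –OH is not a separate alcohol).
Distinct types present: acyl halide, alcohol, alkene, amine, carboxylic acid, ester.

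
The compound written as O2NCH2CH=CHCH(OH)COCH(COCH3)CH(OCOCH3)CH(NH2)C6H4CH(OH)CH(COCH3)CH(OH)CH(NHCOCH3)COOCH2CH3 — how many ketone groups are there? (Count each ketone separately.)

3

Working along the chain:
  O2NCH2: –NO2 on carbon → nitro group.
  CH=CH: C=C double bond → alkene.
  CH(OH): –OH on an sp³ carbon → alcohol (secondary).
  CO: –C(=O)– with carbon on both sides → ketone.
  CH(COCH3): pendant –COCH3: carbonyl C bonded to two carbons → ketone.
  CH(OCOCH3): pendant –OC(=O)CH3: an acyloxy group → ester.
  CH(NH2): –NH2 on an sp³ carbon with no adjacent C=O → amine.
  C6H4: para-disubstituted benzene ring → arene.
  CH(OH): –OH on an sp³ carbon → alcohol (secondary).
  CH(COCH3): pendant –COCH3: carbonyl C bonded to two carbons → ketone.
  CH(OH): –OH on an sp³ carbon → alcohol (secondary).
  CH(NHCOCH3): pendant –NHC(=O)CH3: N bonded to a carbonyl → amide (not amine).
  COOCH2CH3: –C(=O)OCH2CH3: carbonyl C bonded to C and to –OEt → ester.
Ketone appears at: CO, CH(COCH3), CH(COCH3) → 3.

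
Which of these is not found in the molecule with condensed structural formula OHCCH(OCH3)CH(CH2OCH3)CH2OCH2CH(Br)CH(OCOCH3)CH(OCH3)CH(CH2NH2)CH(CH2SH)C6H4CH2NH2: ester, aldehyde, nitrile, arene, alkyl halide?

nitrile

arene: present (C6H4 — para-disubstituted benzene ring → arene).
alkyl halide: present (CH(Br) — halogen on an sp³ carbon → alkyl halide).
aldehyde: present (OHC — terminal –CHO: carbonyl C bonded to H and C → aldehyde).
ester: present (CH(OCOCH3) — pendant –OC(=O)CH3: an acyloxy group → ester).
nitrile: no segment matches this pattern.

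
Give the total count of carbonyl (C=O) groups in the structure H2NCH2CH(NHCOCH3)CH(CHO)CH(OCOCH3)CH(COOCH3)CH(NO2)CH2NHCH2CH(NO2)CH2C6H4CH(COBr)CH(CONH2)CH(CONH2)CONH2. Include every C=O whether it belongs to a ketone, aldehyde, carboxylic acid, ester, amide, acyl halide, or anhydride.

CH(NHCOCH3): amide, 1 C=O (running total 1).
CH(CHO): aldehyde, 1 C=O (running total 2).
CH(OCOCH3): ester, 1 C=O (running total 3).
CH(COOCH3): ester, 1 C=O (running total 4).
CH(COBr): acyl halide, 1 C=O (running total 5).
CH(CONH2): amide, 1 C=O (running total 6).
CH(CONH2): amide, 1 C=O (running total 7).
CONH2: amide, 1 C=O (running total 8).

8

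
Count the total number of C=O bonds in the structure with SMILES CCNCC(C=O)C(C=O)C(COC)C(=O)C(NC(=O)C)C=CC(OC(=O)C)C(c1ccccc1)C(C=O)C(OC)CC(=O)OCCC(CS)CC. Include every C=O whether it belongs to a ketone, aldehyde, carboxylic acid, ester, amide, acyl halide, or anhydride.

CH(CHO): aldehyde, 1 C=O (running total 1).
CH(CHO): aldehyde, 1 C=O (running total 2).
CO: ketone, 1 C=O (running total 3).
CH(NHCOCH3): amide, 1 C=O (running total 4).
CH(OCOCH3): ester, 1 C=O (running total 5).
CH(CHO): aldehyde, 1 C=O (running total 6).
CH2COOCH2: ester, 1 C=O (running total 7).

7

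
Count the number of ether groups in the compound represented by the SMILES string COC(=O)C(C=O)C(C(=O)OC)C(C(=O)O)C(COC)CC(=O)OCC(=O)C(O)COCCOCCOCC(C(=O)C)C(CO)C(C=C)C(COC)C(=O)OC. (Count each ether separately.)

5

CH3O–C(=O)–: carbonyl C bonded to C and to –OCH3 → ester (not ketone + ether).
pendant –CHO: carbonyl C bonded to C and H → aldehyde.
pendant –COOCH3: carbonyl C bonded to C and –OCH3 → ester.
pendant –COOH: carbonyl C bonded to C and –OH → carboxylic acid.
pendant –CH2OCH3: C–O–C linkage → ether.
–C(=O)–O–C with C on the carbonyl side → ester.
–C(=O)– with carbon on both sides → ketone.
–OH on an sp³ carbon → alcohol (secondary).
C–O–C with sp³ carbons on both sides and no adjacent C=O → ether.
C–O–C with sp³ carbons on both sides and no adjacent C=O → ether.
C–O–C with sp³ carbons on both sides and no adjacent C=O → ether.
pendant –COCH3: carbonyl C bonded to two carbons → ketone.
pendant –CH2OH on an sp³ backbone C → alcohol.
pendant –CH=CH2: C=C double bond → alkene.
pendant –CH2OCH3: C–O–C linkage → ether.
–C(=O)OCH3: carbonyl C bonded to C and to –OCH3 → ester (not ketone + ether).
Ether appears at: CH(CH2OCH3), CH2OCH2, CH2OCH2, CH2OCH2, CH(CH2OCH3) → 5.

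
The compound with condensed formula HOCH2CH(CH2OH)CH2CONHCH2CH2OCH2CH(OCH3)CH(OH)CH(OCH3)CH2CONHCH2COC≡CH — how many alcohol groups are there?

HO– on an sp³ carbon → alcohol.
pendant –CH2OH on an sp³ backbone C → alcohol.
–C(=O)–N– linkage → amide (the N is not an amine).
C–O–C with sp³ carbons on both sides and no adjacent C=O → ether.
pendant –OCH3: C–O–C with sp³ C, no adjacent C=O → ether.
–OH on an sp³ carbon → alcohol (secondary).
pendant –OCH3: C–O–C with sp³ C, no adjacent C=O → ether.
–C(=O)–N– linkage → amide (the N is not an amine).
–C(=O)– with carbon on both sides → ketone.
C≡C triple bond → alkyne.
Alcohol appears at: HOCH2, CH(CH2OH), CH(OH) → 3.

3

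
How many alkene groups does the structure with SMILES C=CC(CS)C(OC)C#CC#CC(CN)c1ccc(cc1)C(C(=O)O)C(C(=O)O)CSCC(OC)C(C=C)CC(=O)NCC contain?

C=C double bond → alkene.
pendant –CH2SH → thiol.
pendant –OCH3: C–O–C with sp³ C, no adjacent C=O → ether.
C≡C triple bond → alkyne.
C≡C triple bond → alkyne.
pendant –CH2NH2: N on sp³ C, no adjacent C=O → amine.
para-disubstituted benzene ring → arene.
pendant –COOH: carbonyl C bonded to C and –OH → carboxylic acid.
pendant –COOH: carbonyl C bonded to C and –OH → carboxylic acid.
C–S–C linkage → sulfide (thioether).
pendant –OCH3: C–O–C with sp³ C, no adjacent C=O → ether.
pendant –CH=CH2: C=C double bond → alkene.
–C(=O)–N– linkage → amide (the N is not an amine).
Alkene appears at: CH2=CH, CH(CH=CH2) → 2.

2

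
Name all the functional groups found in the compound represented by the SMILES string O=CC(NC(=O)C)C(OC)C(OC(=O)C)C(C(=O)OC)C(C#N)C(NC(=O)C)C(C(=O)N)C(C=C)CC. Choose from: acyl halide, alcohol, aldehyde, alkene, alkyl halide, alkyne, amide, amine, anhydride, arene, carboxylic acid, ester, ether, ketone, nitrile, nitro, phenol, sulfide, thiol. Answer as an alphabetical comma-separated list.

aldehyde, alkene, amide, ester, ether, nitrile

terminal –CHO: carbonyl C bonded to H and C → aldehyde.
pendant –NHC(=O)CH3: N bonded to a carbonyl → amide (not amine).
pendant –OCH3: C–O–C with sp³ C, no adjacent C=O → ether.
pendant –OC(=O)CH3: an acyloxy group → ester.
pendant –COOCH3: carbonyl C bonded to C and –OCH3 → ester.
pendant –C≡N: nitrile.
pendant –NHC(=O)CH3: N bonded to a carbonyl → amide (not amine).
pendant –CONH2: carbonyl C bonded to C and N → amide.
pendant –CH=CH2: C=C double bond → alkene.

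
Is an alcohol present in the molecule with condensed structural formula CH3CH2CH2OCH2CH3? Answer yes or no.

no

C–O–C with sp³ carbons on both sides and no adjacent C=O → ether.
The groups actually present are: ether.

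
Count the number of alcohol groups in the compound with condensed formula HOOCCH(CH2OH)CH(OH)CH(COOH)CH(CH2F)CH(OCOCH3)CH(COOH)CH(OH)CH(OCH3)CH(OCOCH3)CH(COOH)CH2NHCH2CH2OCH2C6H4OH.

3

–COOH: carbonyl C bonded to –OH and C → carboxylic acid (the –OH is not a separate alcohol).
pendant –CH2OH on an sp³ backbone C → alcohol.
–OH on an sp³ carbon → alcohol (secondary).
pendant –COOH: carbonyl C bonded to C and –OH → carboxylic acid.
pendant –CH2X: halogen on sp³ carbon → alkyl halide.
pendant –OC(=O)CH3: an acyloxy group → ester.
pendant –COOH: carbonyl C bonded to C and –OH → carboxylic acid.
–OH on an sp³ carbon → alcohol (secondary).
pendant –OCH3: C–O–C with sp³ C, no adjacent C=O → ether.
pendant –OC(=O)CH3: an acyloxy group → ester.
pendant –COOH: carbonyl C bonded to C and –OH → carboxylic acid.
C–N–C with sp³ carbons and no adjacent C=O → amine (secondary).
C–O–C with sp³ carbons on both sides and no adjacent C=O → ether.
–OH attached directly to an aromatic ring → phenol (not alcohol); the ring itself is an arene.
Alcohol appears at: CH(CH2OH), CH(OH), CH(OH) → 3.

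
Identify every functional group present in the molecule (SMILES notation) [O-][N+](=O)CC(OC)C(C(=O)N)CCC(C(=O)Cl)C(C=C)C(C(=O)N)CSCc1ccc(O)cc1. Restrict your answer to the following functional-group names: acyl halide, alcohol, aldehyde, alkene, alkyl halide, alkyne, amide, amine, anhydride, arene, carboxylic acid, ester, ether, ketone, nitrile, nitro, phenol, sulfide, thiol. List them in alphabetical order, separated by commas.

acyl halide, alkene, amide, arene, ether, nitro, phenol, sulfide

Reading the structure from left to right:
  O2NCH2: –NO2 on carbon → nitro group.
  CH(OCH3): pendant –OCH3: C–O–C with sp³ C, no adjacent C=O → ether.
  CH(CONH2): pendant –CONH2: carbonyl C bonded to C and N → amide.
  CH(COCl): pendant –C(=O)X: carbonyl C bonded to C and halogen → acyl halide.
  CH(CH=CH2): pendant –CH=CH2: C=C double bond → alkene.
  CH(CONH2): pendant –CONH2: carbonyl C bonded to C and N → amide.
  CH2SCH2: C–S–C linkage → sulfide (thioether).
  C6H4OH: –OH attached directly to an aromatic ring → phenol (not alcohol); the ring itself is an arene.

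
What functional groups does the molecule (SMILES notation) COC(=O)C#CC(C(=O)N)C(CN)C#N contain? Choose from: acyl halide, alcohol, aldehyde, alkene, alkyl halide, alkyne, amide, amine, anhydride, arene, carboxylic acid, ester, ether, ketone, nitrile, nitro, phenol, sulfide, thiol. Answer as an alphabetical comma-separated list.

alkyne, amide, amine, ester, nitrile

Taking each segment in turn:
  CH3OOC: CH3O–C(=O)–: carbonyl C bonded to C and to –OCH3 → ester (not ketone + ether).
  C≡C: C≡C triple bond → alkyne.
  CH(CONH2): pendant –CONH2: carbonyl C bonded to C and N → amide.
  CH(CH2NH2): pendant –CH2NH2: N on sp³ C, no adjacent C=O → amine.
  CN: –C≡N: carbon triple-bonded to nitrogen → nitrile.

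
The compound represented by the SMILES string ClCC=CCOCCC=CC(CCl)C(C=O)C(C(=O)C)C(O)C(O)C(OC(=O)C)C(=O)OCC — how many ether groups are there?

halogen on an sp³ carbon → alkyl halide.
C=C double bond → alkene.
C–O–C with sp³ carbons on both sides and no adjacent C=O → ether.
C=C double bond → alkene.
pendant –CH2X: halogen on sp³ carbon → alkyl halide.
pendant –CHO: carbonyl C bonded to C and H → aldehyde.
pendant –COCH3: carbonyl C bonded to two carbons → ketone.
–OH on an sp³ carbon → alcohol (secondary).
–OH on an sp³ carbon → alcohol (secondary).
pendant –OC(=O)CH3: an acyloxy group → ester.
–C(=O)OCH2CH3: carbonyl C bonded to C and to –OEt → ester.
Ether appears at: CH2OCH2 → 1.

1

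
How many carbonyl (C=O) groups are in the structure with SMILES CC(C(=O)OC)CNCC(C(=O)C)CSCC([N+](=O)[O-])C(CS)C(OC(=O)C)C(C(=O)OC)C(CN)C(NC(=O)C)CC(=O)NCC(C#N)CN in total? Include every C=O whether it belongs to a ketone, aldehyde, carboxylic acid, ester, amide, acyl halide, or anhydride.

6

CH(COOCH3): ester, 1 C=O (running total 1).
CH(COCH3): ketone, 1 C=O (running total 2).
CH(OCOCH3): ester, 1 C=O (running total 3).
CH(COOCH3): ester, 1 C=O (running total 4).
CH(NHCOCH3): amide, 1 C=O (running total 5).
CH2CONHCH2: amide, 1 C=O (running total 6).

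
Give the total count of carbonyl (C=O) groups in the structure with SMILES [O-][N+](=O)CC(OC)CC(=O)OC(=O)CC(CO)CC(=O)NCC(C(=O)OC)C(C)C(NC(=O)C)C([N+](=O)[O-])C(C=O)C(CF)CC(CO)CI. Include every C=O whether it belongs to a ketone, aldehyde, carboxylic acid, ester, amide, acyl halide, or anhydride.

6

CH2CO-O-COCH2: anhydride, 2 C=O (running total 2).
CH2CONHCH2: amide, 1 C=O (running total 3).
CH(COOCH3): ester, 1 C=O (running total 4).
CH(NHCOCH3): amide, 1 C=O (running total 5).
CH(CHO): aldehyde, 1 C=O (running total 6).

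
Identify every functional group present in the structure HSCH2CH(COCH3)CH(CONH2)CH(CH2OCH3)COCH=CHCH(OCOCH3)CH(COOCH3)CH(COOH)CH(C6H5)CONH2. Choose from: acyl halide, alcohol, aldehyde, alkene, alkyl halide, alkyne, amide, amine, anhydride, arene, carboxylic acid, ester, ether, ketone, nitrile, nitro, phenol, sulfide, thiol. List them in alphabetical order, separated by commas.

alkene, amide, arene, carboxylic acid, ester, ether, ketone, thiol

Taking each segment in turn:
  HSCH2: –SH on an sp³ carbon → thiol.
  CH(COCH3): pendant –COCH3: carbonyl C bonded to two carbons → ketone.
  CH(CONH2): pendant –CONH2: carbonyl C bonded to C and N → amide.
  CH(CH2OCH3): pendant –CH2OCH3: C–O–C linkage → ether.
  CO: –C(=O)– with carbon on both sides → ketone.
  CH=CH: C=C double bond → alkene.
  CH(OCOCH3): pendant –OC(=O)CH3: an acyloxy group → ester.
  CH(COOCH3): pendant –COOCH3: carbonyl C bonded to C and –OCH3 → ester.
  CH(COOH): pendant –COOH: carbonyl C bonded to C and –OH → carboxylic acid.
  CH(C6H5): pendant –C6H5: benzene ring → arene.
  CONH2: –C(=O)NH2: carbonyl C bonded to C and to N → amide (the N is not a separate amine).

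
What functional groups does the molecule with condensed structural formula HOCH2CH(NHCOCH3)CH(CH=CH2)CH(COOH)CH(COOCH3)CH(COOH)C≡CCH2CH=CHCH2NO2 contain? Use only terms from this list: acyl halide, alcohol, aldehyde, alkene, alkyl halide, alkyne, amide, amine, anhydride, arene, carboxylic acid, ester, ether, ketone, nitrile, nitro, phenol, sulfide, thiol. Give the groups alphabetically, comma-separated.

Working along the chain:
  HOCH2: HO– on an sp³ carbon → alcohol.
  CH(NHCOCH3): pendant –NHC(=O)CH3: N bonded to a carbonyl → amide (not amine).
  CH(CH=CH2): pendant –CH=CH2: C=C double bond → alkene.
  CH(COOH): pendant –COOH: carbonyl C bonded to C and –OH → carboxylic acid.
  CH(COOCH3): pendant –COOCH3: carbonyl C bonded to C and –OCH3 → ester.
  CH(COOH): pendant –COOH: carbonyl C bonded to C and –OH → carboxylic acid.
  C≡C: C≡C triple bond → alkyne.
  CH=CH: C=C double bond → alkene.
  CH2NO2: –NO2 on carbon → nitro group.

alcohol, alkene, alkyne, amide, carboxylic acid, ester, nitro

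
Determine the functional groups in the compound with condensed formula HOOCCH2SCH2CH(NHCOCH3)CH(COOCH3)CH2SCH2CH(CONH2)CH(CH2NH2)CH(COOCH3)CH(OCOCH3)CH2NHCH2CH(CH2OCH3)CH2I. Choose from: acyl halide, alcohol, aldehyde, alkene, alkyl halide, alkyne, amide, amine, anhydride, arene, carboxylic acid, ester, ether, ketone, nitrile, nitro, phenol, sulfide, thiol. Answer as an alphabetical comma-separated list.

alkyl halide, amide, amine, carboxylic acid, ester, ether, sulfide

–COOH: carbonyl C bonded to –OH and C → carboxylic acid (the –OH is not a separate alcohol).
C–S–C linkage → sulfide (thioether).
pendant –NHC(=O)CH3: N bonded to a carbonyl → amide (not amine).
pendant –COOCH3: carbonyl C bonded to C and –OCH3 → ester.
C–S–C linkage → sulfide (thioether).
pendant –CONH2: carbonyl C bonded to C and N → amide.
pendant –CH2NH2: N on sp³ C, no adjacent C=O → amine.
pendant –COOCH3: carbonyl C bonded to C and –OCH3 → ester.
pendant –OC(=O)CH3: an acyloxy group → ester.
C–N–C with sp³ carbons and no adjacent C=O → amine (secondary).
pendant –CH2OCH3: C–O–C linkage → ether.
halogen on an sp³ carbon → alkyl halide.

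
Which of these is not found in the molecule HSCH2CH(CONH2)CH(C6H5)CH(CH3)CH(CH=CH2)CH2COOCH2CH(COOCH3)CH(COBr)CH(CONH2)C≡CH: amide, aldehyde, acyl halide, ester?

acyl halide: present (CH(COBr) — pendant –C(=O)X: carbonyl C bonded to C and halogen → acyl halide).
ester: present (CH2COOCH2 — –C(=O)–O–C with C on the carbonyl side → ester).
amide: present (CH(CONH2) — pendant –CONH2: carbonyl C bonded to C and N → amide).
aldehyde: no segment matches this pattern.

aldehyde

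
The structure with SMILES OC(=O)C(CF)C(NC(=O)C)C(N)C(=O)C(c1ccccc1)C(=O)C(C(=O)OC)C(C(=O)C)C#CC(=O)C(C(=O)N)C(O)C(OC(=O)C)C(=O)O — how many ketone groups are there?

4

Reading the structure from left to right:
  HOOC: –COOH: carbonyl C bonded to –OH and C → carboxylic acid (the –OH is not a separate alcohol).
  CH(CH2F): pendant –CH2X: halogen on sp³ carbon → alkyl halide.
  CH(NHCOCH3): pendant –NHC(=O)CH3: N bonded to a carbonyl → amide (not amine).
  CH(NH2): –NH2 on an sp³ carbon with no adjacent C=O → amine.
  CO: –C(=O)– with carbon on both sides → ketone.
  CH(C6H5): pendant –C6H5: benzene ring → arene.
  CO: –C(=O)– with carbon on both sides → ketone.
  CH(COOCH3): pendant –COOCH3: carbonyl C bonded to C and –OCH3 → ester.
  CH(COCH3): pendant –COCH3: carbonyl C bonded to two carbons → ketone.
  C≡C: C≡C triple bond → alkyne.
  CO: –C(=O)– with carbon on both sides → ketone.
  CH(CONH2): pendant –CONH2: carbonyl C bonded to C and N → amide.
  CH(OH): –OH on an sp³ carbon → alcohol (secondary).
  CH(OCOCH3): pendant –OC(=O)CH3: an acyloxy group → ester.
  COOH: –COOH: carbonyl C bonded to –OH and C → carboxylic acid (the –OH is not a separate alcohol).
Ketone appears at: CO, CO, CH(COCH3), CO → 4.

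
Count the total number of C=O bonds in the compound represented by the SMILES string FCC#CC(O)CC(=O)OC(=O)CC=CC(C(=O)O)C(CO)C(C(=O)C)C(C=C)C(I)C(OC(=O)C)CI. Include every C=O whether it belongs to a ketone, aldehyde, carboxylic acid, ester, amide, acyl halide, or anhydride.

5

CH2CO-O-COCH2: anhydride, 2 C=O (running total 2).
CH(COOH): carboxylic acid, 1 C=O (running total 3).
CH(COCH3): ketone, 1 C=O (running total 4).
CH(OCOCH3): ester, 1 C=O (running total 5).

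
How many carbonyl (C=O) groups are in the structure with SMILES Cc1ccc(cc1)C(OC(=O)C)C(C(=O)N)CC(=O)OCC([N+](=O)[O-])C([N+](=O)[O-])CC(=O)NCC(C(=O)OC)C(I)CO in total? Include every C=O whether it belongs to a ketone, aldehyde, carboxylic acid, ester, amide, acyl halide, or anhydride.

5

CH(OCOCH3): ester, 1 C=O (running total 1).
CH(CONH2): amide, 1 C=O (running total 2).
CH2COOCH2: ester, 1 C=O (running total 3).
CH2CONHCH2: amide, 1 C=O (running total 4).
CH(COOCH3): ester, 1 C=O (running total 5).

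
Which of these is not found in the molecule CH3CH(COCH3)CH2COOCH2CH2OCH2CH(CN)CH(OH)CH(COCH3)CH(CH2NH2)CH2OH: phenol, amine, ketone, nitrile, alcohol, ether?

phenol

ether: present (CH2OCH2 — C–O–C with sp³ carbons on both sides and no adjacent C=O → ether).
nitrile: present (CH(CN) — pendant –C≡N: nitrile).
ketone: present (CH(COCH3) — pendant –COCH3: carbonyl C bonded to two carbons → ketone).
amine: present (CH(CH2NH2) — pendant –CH2NH2: N on sp³ C, no adjacent C=O → amine).
alcohol: present (CH(OH) — –OH on an sp³ carbon → alcohol (secondary)).
phenol: absent. In each of CH(OH) and CH2OH, the –OH is on an sp³ carbon, not on an aromatic ring, so it is an alcohol.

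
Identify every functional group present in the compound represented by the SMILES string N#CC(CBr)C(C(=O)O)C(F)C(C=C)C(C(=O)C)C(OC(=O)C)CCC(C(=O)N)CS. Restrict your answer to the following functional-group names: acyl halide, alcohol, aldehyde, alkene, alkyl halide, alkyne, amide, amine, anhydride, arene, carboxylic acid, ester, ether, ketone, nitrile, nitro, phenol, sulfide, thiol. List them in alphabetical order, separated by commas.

N≡C–: carbon triple-bonded to nitrogen → nitrile.
pendant –CH2X: halogen on sp³ carbon → alkyl halide.
pendant –COOH: carbonyl C bonded to C and –OH → carboxylic acid.
halogen on an sp³ carbon → alkyl halide.
pendant –CH=CH2: C=C double bond → alkene.
pendant –COCH3: carbonyl C bonded to two carbons → ketone.
pendant –OC(=O)CH3: an acyloxy group → ester.
pendant –CONH2: carbonyl C bonded to C and N → amide.
–SH on an sp³ carbon → thiol.

alkene, alkyl halide, amide, carboxylic acid, ester, ketone, nitrile, thiol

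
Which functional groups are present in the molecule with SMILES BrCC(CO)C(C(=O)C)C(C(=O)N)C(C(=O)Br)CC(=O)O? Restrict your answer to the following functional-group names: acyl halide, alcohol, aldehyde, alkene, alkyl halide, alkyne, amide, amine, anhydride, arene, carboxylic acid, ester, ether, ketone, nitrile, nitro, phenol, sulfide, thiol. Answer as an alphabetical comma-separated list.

acyl halide, alcohol, alkyl halide, amide, carboxylic acid, ketone

halogen on an sp³ carbon → alkyl halide.
pendant –CH2OH on an sp³ backbone C → alcohol.
pendant –COCH3: carbonyl C bonded to two carbons → ketone.
pendant –CONH2: carbonyl C bonded to C and N → amide.
pendant –C(=O)X: carbonyl C bonded to C and halogen → acyl halide.
–COOH: carbonyl C bonded to –OH and C → carboxylic acid (the –OH is not a separate alcohol).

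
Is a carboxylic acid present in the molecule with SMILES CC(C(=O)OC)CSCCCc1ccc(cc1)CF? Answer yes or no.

no

Taking each segment in turn:
  CH(COOCH3): pendant –COOCH3: carbonyl C bonded to C and –OCH3 → ester.
  CH2SCH2: C–S–C linkage → sulfide (thioether).
  C6H4: para-disubstituted benzene ring → arene.
  CH2F: halogen on an sp³ carbon → alkyl halide.
In CH(COOCH3), the acyl oxygen is bonded to carbon (–O–C), not to H, so this is an ester.
The groups actually present are: alkyl halide, arene, ester, sulfide.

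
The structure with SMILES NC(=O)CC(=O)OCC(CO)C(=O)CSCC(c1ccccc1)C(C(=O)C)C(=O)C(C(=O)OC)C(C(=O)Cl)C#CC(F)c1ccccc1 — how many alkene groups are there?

Working along the chain:
  H2NCO: –C(=O)NH2: carbonyl C bonded to C and to N → amide (the N is not a separate amine).
  CH2COOCH2: –C(=O)–O–C with C on the carbonyl side → ester.
  CH(CH2OH): pendant –CH2OH on an sp³ backbone C → alcohol.
  CO: –C(=O)– with carbon on both sides → ketone.
  CH2SCH2: C–S–C linkage → sulfide (thioether).
  CH(C6H5): pendant –C6H5: benzene ring → arene.
  CH(COCH3): pendant –COCH3: carbonyl C bonded to two carbons → ketone.
  CO: –C(=O)– with carbon on both sides → ketone.
  CH(COOCH3): pendant –COOCH3: carbonyl C bonded to C and –OCH3 → ester.
  CH(COCl): pendant –C(=O)X: carbonyl C bonded to C and halogen → acyl halide.
  C≡C: C≡C triple bond → alkyne.
  CH(F): halogen on an sp³ carbon → alkyl halide.
  C6H5: –C6H5 phenyl ring → arene.
No segment is a alkene: CH(C6H5) is arene, not alkene; C≡C is alkyne, not alkene; C6H5 is arene, not alkene. → 0.

0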